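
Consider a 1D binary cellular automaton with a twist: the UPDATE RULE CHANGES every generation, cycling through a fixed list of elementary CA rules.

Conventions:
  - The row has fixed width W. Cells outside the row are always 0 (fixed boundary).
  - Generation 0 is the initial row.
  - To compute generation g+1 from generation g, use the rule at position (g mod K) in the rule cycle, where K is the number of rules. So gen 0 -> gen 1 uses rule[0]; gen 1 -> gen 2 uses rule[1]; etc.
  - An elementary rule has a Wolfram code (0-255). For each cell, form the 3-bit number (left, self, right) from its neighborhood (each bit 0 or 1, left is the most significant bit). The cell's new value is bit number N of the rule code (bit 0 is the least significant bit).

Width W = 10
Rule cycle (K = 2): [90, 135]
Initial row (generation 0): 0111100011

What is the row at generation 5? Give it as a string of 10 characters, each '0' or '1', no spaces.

Gen 0: 0111100011
Gen 1 (rule 90): 1100110111
Gen 2 (rule 135): 0001000010
Gen 3 (rule 90): 0010100101
Gen 4 (rule 135): 1110101101
Gen 5 (rule 90): 1010001100

Answer: 1010001100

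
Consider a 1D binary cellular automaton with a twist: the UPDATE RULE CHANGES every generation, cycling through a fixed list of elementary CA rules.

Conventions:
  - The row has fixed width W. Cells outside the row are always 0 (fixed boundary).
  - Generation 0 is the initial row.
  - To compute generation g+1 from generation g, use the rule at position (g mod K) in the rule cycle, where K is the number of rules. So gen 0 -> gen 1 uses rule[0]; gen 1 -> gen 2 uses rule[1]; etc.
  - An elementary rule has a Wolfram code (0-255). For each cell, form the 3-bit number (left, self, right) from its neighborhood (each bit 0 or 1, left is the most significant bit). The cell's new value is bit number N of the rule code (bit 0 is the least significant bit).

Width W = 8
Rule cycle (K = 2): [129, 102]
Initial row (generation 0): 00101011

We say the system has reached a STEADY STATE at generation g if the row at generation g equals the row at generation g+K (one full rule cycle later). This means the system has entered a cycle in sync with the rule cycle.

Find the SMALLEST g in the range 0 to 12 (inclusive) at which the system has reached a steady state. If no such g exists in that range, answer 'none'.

Answer: none

Derivation:
Gen 0: 00101011
Gen 1 (rule 129): 10000000
Gen 2 (rule 102): 10000000
Gen 3 (rule 129): 00111111
Gen 4 (rule 102): 01000001
Gen 5 (rule 129): 00011100
Gen 6 (rule 102): 00100100
Gen 7 (rule 129): 10000001
Gen 8 (rule 102): 10000011
Gen 9 (rule 129): 00111000
Gen 10 (rule 102): 01001000
Gen 11 (rule 129): 00000011
Gen 12 (rule 102): 00000101
Gen 13 (rule 129): 11110000
Gen 14 (rule 102): 00010000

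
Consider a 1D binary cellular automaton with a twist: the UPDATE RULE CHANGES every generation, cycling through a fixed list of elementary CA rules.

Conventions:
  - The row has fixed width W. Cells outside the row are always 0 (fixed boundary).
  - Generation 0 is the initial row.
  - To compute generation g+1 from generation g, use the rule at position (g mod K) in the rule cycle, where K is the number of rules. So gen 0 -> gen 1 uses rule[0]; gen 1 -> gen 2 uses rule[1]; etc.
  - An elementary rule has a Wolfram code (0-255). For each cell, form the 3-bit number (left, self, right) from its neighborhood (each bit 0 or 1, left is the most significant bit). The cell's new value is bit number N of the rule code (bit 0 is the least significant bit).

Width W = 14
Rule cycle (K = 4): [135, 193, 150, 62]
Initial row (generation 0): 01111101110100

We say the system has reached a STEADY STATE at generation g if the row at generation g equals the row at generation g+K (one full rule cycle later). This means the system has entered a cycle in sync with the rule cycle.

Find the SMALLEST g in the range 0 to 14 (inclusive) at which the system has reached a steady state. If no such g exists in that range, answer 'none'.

Gen 0: 01111101110100
Gen 1 (rule 135): 10111000100101
Gen 2 (rule 193): 00011010000000
Gen 3 (rule 150): 00100011000000
Gen 4 (rule 62): 01110110100000
Gen 5 (rule 135): 10100000101111
Gen 6 (rule 193): 00001110000111
Gen 7 (rule 150): 00010101001010
Gen 8 (rule 62): 00111111111111
Gen 9 (rule 135): 11011111111110
Gen 10 (rule 193): 01001111111110
Gen 11 (rule 150): 11110111111101
Gen 12 (rule 62): 10001100000011
Gen 13 (rule 135): 10110001111100
Gen 14 (rule 193): 00010100111101
Gen 15 (rule 150): 00110111011001
Gen 16 (rule 62): 01101100110111
Gen 17 (rule 135): 10000001000010
Gen 18 (rule 193): 00111100011000

Answer: none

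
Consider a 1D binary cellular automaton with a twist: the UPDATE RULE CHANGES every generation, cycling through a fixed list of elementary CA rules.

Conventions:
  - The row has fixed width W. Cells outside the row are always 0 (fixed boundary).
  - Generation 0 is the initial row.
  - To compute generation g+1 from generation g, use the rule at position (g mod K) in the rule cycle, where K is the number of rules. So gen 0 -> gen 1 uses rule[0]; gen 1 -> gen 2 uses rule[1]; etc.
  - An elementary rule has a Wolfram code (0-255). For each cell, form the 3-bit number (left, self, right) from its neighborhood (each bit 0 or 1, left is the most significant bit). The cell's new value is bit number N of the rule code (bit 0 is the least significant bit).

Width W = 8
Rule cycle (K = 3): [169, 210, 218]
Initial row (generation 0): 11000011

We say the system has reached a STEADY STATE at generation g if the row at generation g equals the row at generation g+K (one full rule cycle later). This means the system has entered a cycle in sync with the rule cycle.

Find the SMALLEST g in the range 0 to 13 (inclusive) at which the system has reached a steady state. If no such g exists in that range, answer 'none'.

Gen 0: 11000011
Gen 1 (rule 169): 10011010
Gen 2 (rule 210): 01101001
Gen 3 (rule 218): 11100110
Gen 4 (rule 169): 11000100
Gen 5 (rule 210): 01101010
Gen 6 (rule 218): 11100001
Gen 7 (rule 169): 11001100
Gen 8 (rule 210): 01110110
Gen 9 (rule 218): 11110111
Gen 10 (rule 169): 11101110
Gen 11 (rule 210): 01100111
Gen 12 (rule 218): 11111111
Gen 13 (rule 169): 11111110
Gen 14 (rule 210): 01111111
Gen 15 (rule 218): 11111111
Gen 16 (rule 169): 11111110

Answer: 12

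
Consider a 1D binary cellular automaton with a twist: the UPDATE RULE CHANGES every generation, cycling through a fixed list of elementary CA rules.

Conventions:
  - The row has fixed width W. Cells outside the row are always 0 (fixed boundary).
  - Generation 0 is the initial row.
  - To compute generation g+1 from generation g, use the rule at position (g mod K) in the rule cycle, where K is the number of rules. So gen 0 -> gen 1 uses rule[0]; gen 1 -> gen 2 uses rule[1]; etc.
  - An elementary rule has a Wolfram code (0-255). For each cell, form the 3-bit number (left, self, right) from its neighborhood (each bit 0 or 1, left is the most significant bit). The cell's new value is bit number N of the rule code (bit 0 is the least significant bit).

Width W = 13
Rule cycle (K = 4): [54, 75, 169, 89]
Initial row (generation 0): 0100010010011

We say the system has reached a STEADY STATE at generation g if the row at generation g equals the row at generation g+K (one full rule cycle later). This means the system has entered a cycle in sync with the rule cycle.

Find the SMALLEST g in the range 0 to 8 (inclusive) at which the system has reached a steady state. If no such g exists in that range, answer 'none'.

Answer: none

Derivation:
Gen 0: 0100010010011
Gen 1 (rule 54): 1110111111100
Gen 2 (rule 75): 1010100000101
Gen 3 (rule 169): 0101001110010
Gen 4 (rule 89): 0000101011001
Gen 5 (rule 54): 0001111100111
Gen 6 (rule 75): 1111000101101
Gen 7 (rule 169): 1110010011010
Gen 8 (rule 89): 1011001011001
Gen 9 (rule 54): 1100111100111
Gen 10 (rule 75): 1101100101101
Gen 11 (rule 169): 1011000011010
Gen 12 (rule 89): 0011111011001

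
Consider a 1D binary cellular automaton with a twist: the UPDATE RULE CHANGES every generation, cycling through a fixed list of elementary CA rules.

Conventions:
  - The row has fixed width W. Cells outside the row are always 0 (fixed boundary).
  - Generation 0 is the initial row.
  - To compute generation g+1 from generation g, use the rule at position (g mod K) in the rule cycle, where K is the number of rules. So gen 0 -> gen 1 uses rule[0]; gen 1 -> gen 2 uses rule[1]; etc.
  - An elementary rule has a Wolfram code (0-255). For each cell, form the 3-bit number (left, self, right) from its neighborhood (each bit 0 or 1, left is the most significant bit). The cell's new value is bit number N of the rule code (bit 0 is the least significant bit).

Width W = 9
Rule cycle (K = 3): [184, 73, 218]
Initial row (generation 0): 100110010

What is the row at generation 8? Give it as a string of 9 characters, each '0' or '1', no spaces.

Answer: 100000010

Derivation:
Gen 0: 100110010
Gen 1 (rule 184): 010101001
Gen 2 (rule 73): 000000000
Gen 3 (rule 218): 000000000
Gen 4 (rule 184): 000000000
Gen 5 (rule 73): 111111111
Gen 6 (rule 218): 111111111
Gen 7 (rule 184): 111111110
Gen 8 (rule 73): 100000010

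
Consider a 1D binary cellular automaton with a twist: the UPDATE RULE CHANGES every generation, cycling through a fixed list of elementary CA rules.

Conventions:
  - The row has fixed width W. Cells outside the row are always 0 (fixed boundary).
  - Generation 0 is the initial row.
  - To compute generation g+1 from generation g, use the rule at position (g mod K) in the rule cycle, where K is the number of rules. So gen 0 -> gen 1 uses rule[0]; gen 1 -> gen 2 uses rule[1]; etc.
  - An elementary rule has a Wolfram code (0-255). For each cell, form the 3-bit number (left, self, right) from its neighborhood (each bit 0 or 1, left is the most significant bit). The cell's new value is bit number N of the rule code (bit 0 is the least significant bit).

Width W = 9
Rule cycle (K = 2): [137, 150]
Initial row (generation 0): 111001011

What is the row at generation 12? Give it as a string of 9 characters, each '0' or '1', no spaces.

Answer: 011100100

Derivation:
Gen 0: 111001011
Gen 1 (rule 137): 110000010
Gen 2 (rule 150): 001000111
Gen 3 (rule 137): 100010110
Gen 4 (rule 150): 110110001
Gen 5 (rule 137): 100100100
Gen 6 (rule 150): 111111110
Gen 7 (rule 137): 111111100
Gen 8 (rule 150): 011111010
Gen 9 (rule 137): 011110000
Gen 10 (rule 150): 101101000
Gen 11 (rule 137): 001000011
Gen 12 (rule 150): 011100100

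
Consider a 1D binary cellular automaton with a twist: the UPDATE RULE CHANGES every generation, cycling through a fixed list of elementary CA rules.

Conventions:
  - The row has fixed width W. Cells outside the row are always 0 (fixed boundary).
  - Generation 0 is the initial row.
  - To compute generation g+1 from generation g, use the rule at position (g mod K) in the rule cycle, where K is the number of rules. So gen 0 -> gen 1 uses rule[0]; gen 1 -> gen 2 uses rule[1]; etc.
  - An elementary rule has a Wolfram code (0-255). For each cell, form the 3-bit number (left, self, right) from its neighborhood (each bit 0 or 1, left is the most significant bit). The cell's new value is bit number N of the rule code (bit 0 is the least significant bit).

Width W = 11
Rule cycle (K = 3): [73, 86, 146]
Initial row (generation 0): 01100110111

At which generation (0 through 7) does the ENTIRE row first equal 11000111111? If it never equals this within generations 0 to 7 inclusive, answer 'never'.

Gen 0: 01100110111
Gen 1 (rule 73): 01100110101
Gen 2 (rule 86): 10111010101
Gen 3 (rule 146): 00010000000
Gen 4 (rule 73): 11000111111
Gen 5 (rule 86): 01101000001
Gen 6 (rule 146): 10000100010
Gen 7 (rule 73): 00110001000

Answer: 4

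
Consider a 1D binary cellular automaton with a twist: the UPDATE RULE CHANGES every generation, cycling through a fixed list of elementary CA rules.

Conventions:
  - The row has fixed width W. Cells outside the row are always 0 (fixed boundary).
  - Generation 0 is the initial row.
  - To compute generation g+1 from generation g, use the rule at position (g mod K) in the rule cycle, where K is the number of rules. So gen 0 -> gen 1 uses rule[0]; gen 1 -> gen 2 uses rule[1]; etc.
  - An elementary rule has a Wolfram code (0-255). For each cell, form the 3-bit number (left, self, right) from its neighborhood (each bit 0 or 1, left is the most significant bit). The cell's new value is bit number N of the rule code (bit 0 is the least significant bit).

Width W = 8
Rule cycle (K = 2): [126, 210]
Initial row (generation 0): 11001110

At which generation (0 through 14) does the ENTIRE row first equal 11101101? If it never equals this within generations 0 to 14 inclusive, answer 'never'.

Answer: never

Derivation:
Gen 0: 11001110
Gen 1 (rule 126): 11111011
Gen 2 (rule 210): 01111001
Gen 3 (rule 126): 11001111
Gen 4 (rule 210): 01110111
Gen 5 (rule 126): 11011101
Gen 6 (rule 210): 01001100
Gen 7 (rule 126): 11111110
Gen 8 (rule 210): 01111111
Gen 9 (rule 126): 11000001
Gen 10 (rule 210): 01100010
Gen 11 (rule 126): 11110111
Gen 12 (rule 210): 01110011
Gen 13 (rule 126): 11011111
Gen 14 (rule 210): 01001111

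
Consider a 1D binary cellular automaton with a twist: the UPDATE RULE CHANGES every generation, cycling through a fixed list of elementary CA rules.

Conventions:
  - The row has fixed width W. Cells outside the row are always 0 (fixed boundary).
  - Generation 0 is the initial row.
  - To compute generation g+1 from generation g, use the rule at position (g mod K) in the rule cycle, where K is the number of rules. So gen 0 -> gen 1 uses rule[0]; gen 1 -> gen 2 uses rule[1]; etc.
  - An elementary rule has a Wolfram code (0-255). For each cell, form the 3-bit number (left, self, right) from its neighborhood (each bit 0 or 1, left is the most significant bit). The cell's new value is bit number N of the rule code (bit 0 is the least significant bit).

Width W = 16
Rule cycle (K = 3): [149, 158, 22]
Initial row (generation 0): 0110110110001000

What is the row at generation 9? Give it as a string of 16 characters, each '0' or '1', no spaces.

Answer: 0000000000000000

Derivation:
Gen 0: 0110110110001000
Gen 1 (rule 149): 0000000001101111
Gen 2 (rule 158): 0000000011001110
Gen 3 (rule 22): 0000000100110001
Gen 4 (rule 149): 1111110110001101
Gen 5 (rule 158): 1111100101011001
Gen 6 (rule 22): 0000011101000111
Gen 7 (rule 149): 1111001001110010
Gen 8 (rule 158): 1110111111101111
Gen 9 (rule 22): 0000000000000000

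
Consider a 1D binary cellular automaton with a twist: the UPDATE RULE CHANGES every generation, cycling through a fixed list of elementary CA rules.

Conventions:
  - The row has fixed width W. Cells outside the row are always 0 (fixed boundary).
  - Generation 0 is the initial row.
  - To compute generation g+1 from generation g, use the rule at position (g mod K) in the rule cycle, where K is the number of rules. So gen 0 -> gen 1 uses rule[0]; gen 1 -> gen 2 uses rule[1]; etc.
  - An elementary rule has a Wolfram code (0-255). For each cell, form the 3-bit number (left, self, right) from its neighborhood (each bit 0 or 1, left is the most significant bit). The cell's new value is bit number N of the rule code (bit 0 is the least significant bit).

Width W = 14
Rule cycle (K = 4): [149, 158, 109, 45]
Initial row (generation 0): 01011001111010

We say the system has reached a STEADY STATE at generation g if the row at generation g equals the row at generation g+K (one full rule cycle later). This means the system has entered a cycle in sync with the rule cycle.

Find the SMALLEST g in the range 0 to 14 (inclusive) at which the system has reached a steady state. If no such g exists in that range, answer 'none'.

Answer: 11

Derivation:
Gen 0: 01011001111010
Gen 1 (rule 149): 01000100110011
Gen 2 (rule 158): 11101111101110
Gen 3 (rule 109): 10111000111010
Gen 4 (rule 45): 11100010100110
Gen 5 (rule 149): 01011010110001
Gen 6 (rule 158): 11010010101011
Gen 7 (rule 109): 11110011111111
Gen 8 (rule 45): 10000010000000
Gen 9 (rule 149): 11111011111111
Gen 10 (rule 158): 11110011111110
Gen 11 (rule 109): 10010010000010
Gen 12 (rule 45): 10010010111010
Gen 13 (rule 149): 11011010010011
Gen 14 (rule 158): 10010011111110
Gen 15 (rule 109): 10010010000010
Gen 16 (rule 45): 10010010111010
Gen 17 (rule 149): 11011010010011
Gen 18 (rule 158): 10010011111110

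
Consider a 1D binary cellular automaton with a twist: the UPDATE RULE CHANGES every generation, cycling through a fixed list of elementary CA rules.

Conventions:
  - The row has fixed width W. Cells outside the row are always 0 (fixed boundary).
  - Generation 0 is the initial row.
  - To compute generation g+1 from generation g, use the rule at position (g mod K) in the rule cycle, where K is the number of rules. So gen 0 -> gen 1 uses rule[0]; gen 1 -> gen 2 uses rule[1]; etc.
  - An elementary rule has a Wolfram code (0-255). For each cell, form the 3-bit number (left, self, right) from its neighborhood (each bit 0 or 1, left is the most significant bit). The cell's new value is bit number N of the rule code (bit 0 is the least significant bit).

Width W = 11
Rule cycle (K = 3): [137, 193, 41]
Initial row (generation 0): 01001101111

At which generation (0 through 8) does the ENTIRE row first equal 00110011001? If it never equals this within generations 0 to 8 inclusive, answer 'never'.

Gen 0: 01001101111
Gen 1 (rule 137): 00001001110
Gen 2 (rule 193): 11100000110
Gen 3 (rule 41): 10001110100
Gen 4 (rule 137): 00101100001
Gen 5 (rule 193): 10000101100
Gen 6 (rule 41): 00110011001
Gen 7 (rule 137): 10100010000
Gen 8 (rule 193): 00001000111

Answer: 6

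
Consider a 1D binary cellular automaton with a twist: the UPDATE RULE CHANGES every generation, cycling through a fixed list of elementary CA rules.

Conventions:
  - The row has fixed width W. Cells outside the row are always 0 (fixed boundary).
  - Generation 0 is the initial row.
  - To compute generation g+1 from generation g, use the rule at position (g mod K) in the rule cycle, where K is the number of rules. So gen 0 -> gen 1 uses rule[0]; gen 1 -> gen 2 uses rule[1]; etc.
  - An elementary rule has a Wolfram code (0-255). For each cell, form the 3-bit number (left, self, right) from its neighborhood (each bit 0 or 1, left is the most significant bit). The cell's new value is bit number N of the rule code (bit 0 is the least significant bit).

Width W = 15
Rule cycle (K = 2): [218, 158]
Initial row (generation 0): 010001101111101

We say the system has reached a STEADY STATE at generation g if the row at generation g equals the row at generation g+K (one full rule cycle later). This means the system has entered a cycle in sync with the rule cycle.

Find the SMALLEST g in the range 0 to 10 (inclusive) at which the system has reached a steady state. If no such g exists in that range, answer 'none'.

Gen 0: 010001101111101
Gen 1 (rule 218): 101011101111100
Gen 2 (rule 158): 101011001111010
Gen 3 (rule 218): 000011111111001
Gen 4 (rule 158): 000111111110111
Gen 5 (rule 218): 001111111110111
Gen 6 (rule 158): 011111111100110
Gen 7 (rule 218): 111111111111111
Gen 8 (rule 158): 111111111111110
Gen 9 (rule 218): 111111111111111
Gen 10 (rule 158): 111111111111110
Gen 11 (rule 218): 111111111111111
Gen 12 (rule 158): 111111111111110

Answer: 7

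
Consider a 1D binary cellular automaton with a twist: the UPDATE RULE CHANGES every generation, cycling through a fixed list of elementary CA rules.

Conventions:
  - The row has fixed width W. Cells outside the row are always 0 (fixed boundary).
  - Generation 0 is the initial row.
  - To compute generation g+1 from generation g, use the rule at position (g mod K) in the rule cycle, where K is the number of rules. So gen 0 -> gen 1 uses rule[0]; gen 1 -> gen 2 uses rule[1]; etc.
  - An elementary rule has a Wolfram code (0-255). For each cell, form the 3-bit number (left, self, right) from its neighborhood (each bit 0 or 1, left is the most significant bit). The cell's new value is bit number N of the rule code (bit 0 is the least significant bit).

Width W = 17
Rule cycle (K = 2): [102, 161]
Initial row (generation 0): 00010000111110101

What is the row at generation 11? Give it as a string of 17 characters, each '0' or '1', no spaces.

Answer: 00101010001110011

Derivation:
Gen 0: 00010000111110101
Gen 1 (rule 102): 00110001000011111
Gen 2 (rule 161): 10000100011001110
Gen 3 (rule 102): 10001100101010010
Gen 4 (rule 161): 00100000010100000
Gen 5 (rule 102): 01100000111100000
Gen 6 (rule 161): 00001110011001111
Gen 7 (rule 102): 00010010101010001
Gen 8 (rule 161): 11000001010100100
Gen 9 (rule 102): 01000011111101100
Gen 10 (rule 161): 00011001111010001
Gen 11 (rule 102): 00101010001110011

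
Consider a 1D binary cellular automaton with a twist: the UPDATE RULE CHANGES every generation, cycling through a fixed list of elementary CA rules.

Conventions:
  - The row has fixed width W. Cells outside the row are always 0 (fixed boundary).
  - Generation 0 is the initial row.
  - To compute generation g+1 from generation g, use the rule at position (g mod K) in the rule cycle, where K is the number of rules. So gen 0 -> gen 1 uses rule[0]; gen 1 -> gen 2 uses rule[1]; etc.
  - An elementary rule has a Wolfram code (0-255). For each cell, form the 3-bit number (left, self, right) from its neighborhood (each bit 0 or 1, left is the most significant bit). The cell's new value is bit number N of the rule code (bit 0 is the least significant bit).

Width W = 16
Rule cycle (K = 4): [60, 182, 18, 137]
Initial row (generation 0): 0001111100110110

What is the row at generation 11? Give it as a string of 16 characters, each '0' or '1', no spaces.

Gen 0: 0001111100110110
Gen 1 (rule 60): 0001000010101101
Gen 2 (rule 182): 0011100111110011
Gen 3 (rule 18): 0100011000001100
Gen 4 (rule 137): 0001010011101001
Gen 5 (rule 60): 0001111010011101
Gen 6 (rule 182): 0010110111101011
Gen 7 (rule 18): 0100000000000000
Gen 8 (rule 137): 0001111111111111
Gen 9 (rule 60): 0001000000000000
Gen 10 (rule 182): 0011100000000000
Gen 11 (rule 18): 0100010000000000

Answer: 0100010000000000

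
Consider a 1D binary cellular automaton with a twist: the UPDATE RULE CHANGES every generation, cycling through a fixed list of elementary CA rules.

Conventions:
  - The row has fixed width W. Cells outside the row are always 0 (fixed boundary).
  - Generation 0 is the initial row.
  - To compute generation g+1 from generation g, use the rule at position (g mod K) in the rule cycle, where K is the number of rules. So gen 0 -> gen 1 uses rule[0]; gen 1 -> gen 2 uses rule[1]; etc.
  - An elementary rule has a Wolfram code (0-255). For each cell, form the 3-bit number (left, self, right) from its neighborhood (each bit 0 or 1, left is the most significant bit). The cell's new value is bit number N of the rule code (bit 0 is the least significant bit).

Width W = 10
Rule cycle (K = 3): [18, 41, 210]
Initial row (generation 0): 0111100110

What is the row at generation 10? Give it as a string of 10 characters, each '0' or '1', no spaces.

Answer: 0000001000

Derivation:
Gen 0: 0111100110
Gen 1 (rule 18): 1000011001
Gen 2 (rule 41): 0011010000
Gen 3 (rule 210): 0101001000
Gen 4 (rule 18): 1000110100
Gen 5 (rule 41): 0010101001
Gen 6 (rule 210): 0100000110
Gen 7 (rule 18): 1010001001
Gen 8 (rule 41): 0100100000
Gen 9 (rule 210): 1011010000
Gen 10 (rule 18): 0000001000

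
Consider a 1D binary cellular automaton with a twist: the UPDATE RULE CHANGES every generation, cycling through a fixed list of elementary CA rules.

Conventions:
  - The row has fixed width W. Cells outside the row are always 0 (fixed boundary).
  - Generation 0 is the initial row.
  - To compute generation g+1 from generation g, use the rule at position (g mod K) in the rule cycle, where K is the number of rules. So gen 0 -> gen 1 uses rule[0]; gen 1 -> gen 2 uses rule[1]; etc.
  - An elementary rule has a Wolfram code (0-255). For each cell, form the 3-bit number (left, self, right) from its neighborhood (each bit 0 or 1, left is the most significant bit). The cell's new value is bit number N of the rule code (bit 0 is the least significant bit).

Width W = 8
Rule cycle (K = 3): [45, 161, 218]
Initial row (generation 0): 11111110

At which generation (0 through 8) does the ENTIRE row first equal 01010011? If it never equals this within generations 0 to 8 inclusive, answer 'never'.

Answer: never

Derivation:
Gen 0: 11111110
Gen 1 (rule 45): 10000000
Gen 2 (rule 161): 00111111
Gen 3 (rule 218): 01111111
Gen 4 (rule 45): 01000000
Gen 5 (rule 161): 00011111
Gen 6 (rule 218): 00111111
Gen 7 (rule 45): 10100000
Gen 8 (rule 161): 01001111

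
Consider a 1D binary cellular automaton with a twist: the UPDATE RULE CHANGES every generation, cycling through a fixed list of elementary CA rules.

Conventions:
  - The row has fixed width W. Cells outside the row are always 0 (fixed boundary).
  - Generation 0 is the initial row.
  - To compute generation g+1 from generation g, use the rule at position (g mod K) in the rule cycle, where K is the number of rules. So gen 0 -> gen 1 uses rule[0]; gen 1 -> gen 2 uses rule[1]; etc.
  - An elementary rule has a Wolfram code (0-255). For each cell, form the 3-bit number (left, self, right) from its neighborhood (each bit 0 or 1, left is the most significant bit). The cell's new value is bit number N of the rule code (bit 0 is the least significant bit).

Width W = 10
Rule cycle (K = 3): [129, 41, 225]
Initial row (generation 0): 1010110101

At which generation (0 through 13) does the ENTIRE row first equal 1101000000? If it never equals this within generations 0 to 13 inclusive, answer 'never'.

Gen 0: 1010110101
Gen 1 (rule 129): 0000000000
Gen 2 (rule 41): 1111111111
Gen 3 (rule 225): 0111111111
Gen 4 (rule 129): 0011111110
Gen 5 (rule 41): 1010000000
Gen 6 (rule 225): 0100111111
Gen 7 (rule 129): 0000011110
Gen 8 (rule 41): 1111010000
Gen 9 (rule 225): 0111100111
Gen 10 (rule 129): 0011000010
Gen 11 (rule 41): 1010011000
Gen 12 (rule 225): 0100001011
Gen 13 (rule 129): 0001100000

Answer: never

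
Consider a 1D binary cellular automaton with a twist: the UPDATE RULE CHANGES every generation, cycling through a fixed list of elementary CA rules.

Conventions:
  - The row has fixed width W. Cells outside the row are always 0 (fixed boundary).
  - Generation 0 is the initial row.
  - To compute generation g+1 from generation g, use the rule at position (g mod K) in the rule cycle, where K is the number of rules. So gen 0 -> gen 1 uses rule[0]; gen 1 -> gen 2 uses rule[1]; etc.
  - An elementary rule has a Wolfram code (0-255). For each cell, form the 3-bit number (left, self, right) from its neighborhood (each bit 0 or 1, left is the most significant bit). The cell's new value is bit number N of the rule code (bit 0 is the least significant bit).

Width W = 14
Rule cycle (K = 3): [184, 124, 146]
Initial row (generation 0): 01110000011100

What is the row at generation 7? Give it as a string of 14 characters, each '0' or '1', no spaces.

Gen 0: 01110000011100
Gen 1 (rule 184): 01101000011010
Gen 2 (rule 124): 01111100011111
Gen 3 (rule 146): 10111010101110
Gen 4 (rule 184): 01110101011101
Gen 5 (rule 124): 01011111110111
Gen 6 (rule 146): 10001111100010
Gen 7 (rule 184): 01001111010001

Answer: 01001111010001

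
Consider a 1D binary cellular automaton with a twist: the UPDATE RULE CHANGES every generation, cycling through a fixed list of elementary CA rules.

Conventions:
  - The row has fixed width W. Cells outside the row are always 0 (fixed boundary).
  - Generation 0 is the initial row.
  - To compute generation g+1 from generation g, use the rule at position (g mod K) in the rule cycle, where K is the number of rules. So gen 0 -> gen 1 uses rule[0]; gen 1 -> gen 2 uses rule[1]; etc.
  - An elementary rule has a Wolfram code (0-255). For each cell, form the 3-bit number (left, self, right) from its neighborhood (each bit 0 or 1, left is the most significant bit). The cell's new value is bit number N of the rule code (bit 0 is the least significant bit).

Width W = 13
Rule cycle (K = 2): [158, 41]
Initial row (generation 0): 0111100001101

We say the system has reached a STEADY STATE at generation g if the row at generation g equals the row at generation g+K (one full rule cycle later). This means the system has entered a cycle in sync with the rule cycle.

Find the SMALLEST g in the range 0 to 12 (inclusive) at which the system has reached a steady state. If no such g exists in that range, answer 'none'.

Gen 0: 0111100001101
Gen 1 (rule 158): 1111010011001
Gen 2 (rule 41): 1000100010000
Gen 3 (rule 158): 1101110111000
Gen 4 (rule 41): 1011001100011
Gen 5 (rule 158): 1010111010110
Gen 6 (rule 41): 0101100101100
Gen 7 (rule 158): 1101011101010
Gen 8 (rule 41): 1010110010100
Gen 9 (rule 158): 1010101110110
Gen 10 (rule 41): 0101011001100
Gen 11 (rule 158): 1101010111010
Gen 12 (rule 41): 1010101100100
Gen 13 (rule 158): 1010101011110
Gen 14 (rule 41): 0101010110000

Answer: none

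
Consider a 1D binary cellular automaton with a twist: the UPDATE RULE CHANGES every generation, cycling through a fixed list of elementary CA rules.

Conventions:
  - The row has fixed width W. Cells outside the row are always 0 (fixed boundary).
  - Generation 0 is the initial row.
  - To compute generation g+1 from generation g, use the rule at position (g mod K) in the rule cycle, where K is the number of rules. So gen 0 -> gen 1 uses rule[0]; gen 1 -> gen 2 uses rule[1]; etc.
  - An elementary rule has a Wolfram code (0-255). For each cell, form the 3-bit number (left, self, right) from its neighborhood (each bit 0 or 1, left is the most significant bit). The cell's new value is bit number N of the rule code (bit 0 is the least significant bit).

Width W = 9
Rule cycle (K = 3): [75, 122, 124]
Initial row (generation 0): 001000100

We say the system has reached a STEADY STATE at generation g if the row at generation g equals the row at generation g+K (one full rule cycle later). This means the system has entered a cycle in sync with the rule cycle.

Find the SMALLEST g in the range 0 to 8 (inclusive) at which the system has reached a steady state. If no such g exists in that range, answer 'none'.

Answer: none

Derivation:
Gen 0: 001000100
Gen 1 (rule 75): 110011001
Gen 2 (rule 122): 111111110
Gen 3 (rule 124): 100000011
Gen 4 (rule 75): 001111111
Gen 5 (rule 122): 011000001
Gen 6 (rule 124): 011100001
Gen 7 (rule 75): 110101110
Gen 8 (rule 122): 111011011
Gen 9 (rule 124): 101111111
Gen 10 (rule 75): 001000001
Gen 11 (rule 122): 010100010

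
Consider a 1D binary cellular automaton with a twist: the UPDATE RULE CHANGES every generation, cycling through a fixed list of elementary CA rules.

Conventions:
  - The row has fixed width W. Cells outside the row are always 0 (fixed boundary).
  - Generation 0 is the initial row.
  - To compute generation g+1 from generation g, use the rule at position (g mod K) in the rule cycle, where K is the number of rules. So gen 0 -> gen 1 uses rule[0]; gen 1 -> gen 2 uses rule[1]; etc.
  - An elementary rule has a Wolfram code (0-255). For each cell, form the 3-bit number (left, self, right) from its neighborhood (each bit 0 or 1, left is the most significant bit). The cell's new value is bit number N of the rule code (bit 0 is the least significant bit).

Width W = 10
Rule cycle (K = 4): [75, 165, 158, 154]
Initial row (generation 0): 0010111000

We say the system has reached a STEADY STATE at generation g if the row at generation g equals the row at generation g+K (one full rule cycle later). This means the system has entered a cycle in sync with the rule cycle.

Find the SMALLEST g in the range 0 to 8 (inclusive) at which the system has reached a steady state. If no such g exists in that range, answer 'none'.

Answer: none

Derivation:
Gen 0: 0010111000
Gen 1 (rule 75): 1100101011
Gen 2 (rule 165): 0000111100
Gen 3 (rule 158): 0001111010
Gen 4 (rule 154): 0011110001
Gen 5 (rule 75): 1110010110
Gen 6 (rule 165): 0100011000
Gen 7 (rule 158): 1110110100
Gen 8 (rule 154): 1100100010
Gen 9 (rule 75): 1101001100
Gen 10 (rule 165): 0011000001
Gen 11 (rule 158): 0110100011
Gen 12 (rule 154): 1100010110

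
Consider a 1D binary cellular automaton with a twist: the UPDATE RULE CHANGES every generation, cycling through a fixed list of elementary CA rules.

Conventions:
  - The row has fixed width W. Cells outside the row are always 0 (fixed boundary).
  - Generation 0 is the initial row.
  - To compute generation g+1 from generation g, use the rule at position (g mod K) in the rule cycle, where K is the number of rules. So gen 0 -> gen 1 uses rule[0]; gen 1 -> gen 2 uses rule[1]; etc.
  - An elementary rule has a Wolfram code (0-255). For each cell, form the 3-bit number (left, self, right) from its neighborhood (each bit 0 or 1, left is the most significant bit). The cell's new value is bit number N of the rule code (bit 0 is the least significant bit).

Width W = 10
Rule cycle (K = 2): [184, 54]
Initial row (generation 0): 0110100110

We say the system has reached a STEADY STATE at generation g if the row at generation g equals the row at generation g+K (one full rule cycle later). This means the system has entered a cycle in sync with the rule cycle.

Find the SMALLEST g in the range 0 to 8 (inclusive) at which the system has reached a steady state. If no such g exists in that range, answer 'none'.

Gen 0: 0110100110
Gen 1 (rule 184): 0101010101
Gen 2 (rule 54): 1111111111
Gen 3 (rule 184): 1111111110
Gen 4 (rule 54): 0000000001
Gen 5 (rule 184): 0000000000
Gen 6 (rule 54): 0000000000
Gen 7 (rule 184): 0000000000
Gen 8 (rule 54): 0000000000
Gen 9 (rule 184): 0000000000
Gen 10 (rule 54): 0000000000

Answer: 5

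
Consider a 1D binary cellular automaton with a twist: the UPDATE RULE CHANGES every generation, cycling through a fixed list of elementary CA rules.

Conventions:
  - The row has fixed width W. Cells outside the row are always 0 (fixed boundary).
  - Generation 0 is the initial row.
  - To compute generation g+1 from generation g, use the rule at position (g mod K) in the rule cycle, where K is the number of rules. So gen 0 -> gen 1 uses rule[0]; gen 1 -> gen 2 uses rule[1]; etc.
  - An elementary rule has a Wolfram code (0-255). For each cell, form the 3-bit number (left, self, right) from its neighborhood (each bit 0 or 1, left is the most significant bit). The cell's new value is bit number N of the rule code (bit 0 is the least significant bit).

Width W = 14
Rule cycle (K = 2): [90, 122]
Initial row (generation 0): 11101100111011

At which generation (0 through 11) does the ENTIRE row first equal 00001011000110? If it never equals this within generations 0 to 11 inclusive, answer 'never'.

Answer: never

Derivation:
Gen 0: 11101100111011
Gen 1 (rule 90): 10101111101011
Gen 2 (rule 122): 01011000110111
Gen 3 (rule 90): 10011101110101
Gen 4 (rule 122): 01110111011010
Gen 5 (rule 90): 11010101011001
Gen 6 (rule 122): 11101010111110
Gen 7 (rule 90): 10100000100011
Gen 8 (rule 122): 01010001010111
Gen 9 (rule 90): 10001010000101
Gen 10 (rule 122): 01010101001010
Gen 11 (rule 90): 10000000110001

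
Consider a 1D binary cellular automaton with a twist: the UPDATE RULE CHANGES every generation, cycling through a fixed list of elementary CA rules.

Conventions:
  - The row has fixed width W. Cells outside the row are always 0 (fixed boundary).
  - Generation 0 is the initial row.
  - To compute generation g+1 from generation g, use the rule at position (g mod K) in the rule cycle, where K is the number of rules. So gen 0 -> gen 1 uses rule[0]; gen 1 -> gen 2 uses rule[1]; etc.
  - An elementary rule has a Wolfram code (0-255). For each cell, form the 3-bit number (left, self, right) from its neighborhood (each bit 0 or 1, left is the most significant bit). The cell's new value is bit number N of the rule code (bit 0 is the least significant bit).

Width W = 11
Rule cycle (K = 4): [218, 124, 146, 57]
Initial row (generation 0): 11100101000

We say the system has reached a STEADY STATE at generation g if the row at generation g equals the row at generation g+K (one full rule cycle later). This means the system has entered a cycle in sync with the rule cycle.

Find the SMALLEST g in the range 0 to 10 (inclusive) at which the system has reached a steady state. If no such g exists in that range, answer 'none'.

Gen 0: 11100101000
Gen 1 (rule 218): 11111000100
Gen 2 (rule 124): 10001100110
Gen 3 (rule 146): 01010011001
Gen 4 (rule 57): 00101010100
Gen 5 (rule 218): 01000000010
Gen 6 (rule 124): 01100000011
Gen 7 (rule 146): 10010000100
Gen 8 (rule 57): 01001110011
Gen 9 (rule 218): 10111111111
Gen 10 (rule 124): 11100000001
Gen 11 (rule 146): 01010000010
Gen 12 (rule 57): 00101111001
Gen 13 (rule 218): 01001111110
Gen 14 (rule 124): 01101000011

Answer: none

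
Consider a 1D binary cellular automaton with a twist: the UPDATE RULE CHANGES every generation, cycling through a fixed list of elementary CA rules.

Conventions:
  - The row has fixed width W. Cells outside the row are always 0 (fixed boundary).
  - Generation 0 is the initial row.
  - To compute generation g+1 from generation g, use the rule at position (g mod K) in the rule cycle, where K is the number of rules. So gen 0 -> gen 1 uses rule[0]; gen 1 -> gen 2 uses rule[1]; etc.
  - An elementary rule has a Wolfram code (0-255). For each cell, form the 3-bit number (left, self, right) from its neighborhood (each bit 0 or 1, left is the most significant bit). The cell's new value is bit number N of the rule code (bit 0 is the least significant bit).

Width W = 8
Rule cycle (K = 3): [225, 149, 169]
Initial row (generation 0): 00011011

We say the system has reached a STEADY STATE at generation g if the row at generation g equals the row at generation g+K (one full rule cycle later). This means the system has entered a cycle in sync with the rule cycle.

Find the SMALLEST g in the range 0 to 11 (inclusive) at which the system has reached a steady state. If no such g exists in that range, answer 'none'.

Gen 0: 00011011
Gen 1 (rule 225): 11001101
Gen 2 (rule 149): 00100001
Gen 3 (rule 169): 10001100
Gen 4 (rule 225): 00100101
Gen 5 (rule 149): 10110101
Gen 6 (rule 169): 01101010
Gen 7 (rule 225): 00110100
Gen 8 (rule 149): 10000111
Gen 9 (rule 169): 00110110
Gen 10 (rule 225): 10011010
Gen 11 (rule 149): 11000011
Gen 12 (rule 169): 10011010
Gen 13 (rule 225): 00001100
Gen 14 (rule 149): 11100011

Answer: none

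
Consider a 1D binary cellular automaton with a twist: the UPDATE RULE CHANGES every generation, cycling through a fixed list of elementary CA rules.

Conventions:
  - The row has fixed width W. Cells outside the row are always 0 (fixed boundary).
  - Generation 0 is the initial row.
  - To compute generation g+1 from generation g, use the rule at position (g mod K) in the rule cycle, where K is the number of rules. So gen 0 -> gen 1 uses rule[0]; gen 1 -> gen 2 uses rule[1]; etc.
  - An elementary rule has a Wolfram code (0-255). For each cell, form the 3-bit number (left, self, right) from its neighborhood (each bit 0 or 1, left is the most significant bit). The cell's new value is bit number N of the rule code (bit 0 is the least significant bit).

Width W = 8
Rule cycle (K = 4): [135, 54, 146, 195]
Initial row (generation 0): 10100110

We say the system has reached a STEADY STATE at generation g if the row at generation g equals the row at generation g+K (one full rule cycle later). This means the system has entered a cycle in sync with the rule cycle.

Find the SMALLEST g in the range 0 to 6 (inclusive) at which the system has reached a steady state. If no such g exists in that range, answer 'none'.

Answer: 2

Derivation:
Gen 0: 10100110
Gen 1 (rule 135): 10101000
Gen 2 (rule 54): 11111100
Gen 3 (rule 146): 01111010
Gen 4 (rule 195): 10111000
Gen 5 (rule 135): 10010011
Gen 6 (rule 54): 11111100
Gen 7 (rule 146): 01111010
Gen 8 (rule 195): 10111000
Gen 9 (rule 135): 10010011
Gen 10 (rule 54): 11111100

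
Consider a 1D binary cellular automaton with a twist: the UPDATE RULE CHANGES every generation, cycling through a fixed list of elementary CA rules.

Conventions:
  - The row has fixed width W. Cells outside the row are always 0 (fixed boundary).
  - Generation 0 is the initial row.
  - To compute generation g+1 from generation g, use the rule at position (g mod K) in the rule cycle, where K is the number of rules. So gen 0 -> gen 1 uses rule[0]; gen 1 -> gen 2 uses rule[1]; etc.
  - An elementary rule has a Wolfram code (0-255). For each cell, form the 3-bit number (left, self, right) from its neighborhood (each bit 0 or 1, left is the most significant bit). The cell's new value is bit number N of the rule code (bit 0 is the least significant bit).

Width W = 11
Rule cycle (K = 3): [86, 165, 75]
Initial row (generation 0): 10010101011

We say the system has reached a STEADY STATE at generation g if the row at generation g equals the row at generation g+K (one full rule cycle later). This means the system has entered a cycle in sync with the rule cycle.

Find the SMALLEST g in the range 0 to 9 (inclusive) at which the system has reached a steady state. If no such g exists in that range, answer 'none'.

Gen 0: 10010101011
Gen 1 (rule 86): 11110101001
Gen 2 (rule 165): 01101111001
Gen 3 (rule 75): 11101001010
Gen 4 (rule 86): 00101111011
Gen 5 (rule 165): 10110110100
Gen 6 (rule 75): 00110110001
Gen 7 (rule 86): 01010011011
Gen 8 (rule 165): 01110000100
Gen 9 (rule 75): 11010111001
Gen 10 (rule 86): 01010001111
Gen 11 (rule 165): 01110100110
Gen 12 (rule 75): 11010001110

Answer: none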